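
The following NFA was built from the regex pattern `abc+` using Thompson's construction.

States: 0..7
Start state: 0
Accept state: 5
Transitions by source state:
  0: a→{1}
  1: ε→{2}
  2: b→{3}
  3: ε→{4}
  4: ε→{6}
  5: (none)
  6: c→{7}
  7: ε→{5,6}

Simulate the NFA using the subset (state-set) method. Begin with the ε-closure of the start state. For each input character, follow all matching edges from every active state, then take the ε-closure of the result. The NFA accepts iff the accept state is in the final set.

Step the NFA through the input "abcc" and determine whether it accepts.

Answer: ACCEPT

Steps:
S₀ = ε-closure({0}) = {0}
'a' @ 1: {1,2}
'b' @ 2: {3,4,6}
'c' @ 3: {5,6,7}  [accepting]
'c' @ 4: {5,6,7}  [accepting]
final: {5,6,7}; accept 5 in set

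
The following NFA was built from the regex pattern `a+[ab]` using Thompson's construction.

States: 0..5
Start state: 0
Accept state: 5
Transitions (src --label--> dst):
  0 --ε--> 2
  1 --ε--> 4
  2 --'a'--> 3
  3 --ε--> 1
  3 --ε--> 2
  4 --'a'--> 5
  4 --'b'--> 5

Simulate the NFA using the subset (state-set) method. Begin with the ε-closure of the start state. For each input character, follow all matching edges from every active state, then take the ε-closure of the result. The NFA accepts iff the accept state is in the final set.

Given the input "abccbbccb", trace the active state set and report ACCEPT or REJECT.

S₀ = ε-closure({0}) = {0,2}
'a' @ 1: {1,2,3,4}
'b' @ 2: {5}  (accept∈set)
'c' @ 3: {}  — dead — no transitions
rest 'cbbccb' ignored (set empty)
after full input: {}  (accept=5 not in)

Answer: REJECT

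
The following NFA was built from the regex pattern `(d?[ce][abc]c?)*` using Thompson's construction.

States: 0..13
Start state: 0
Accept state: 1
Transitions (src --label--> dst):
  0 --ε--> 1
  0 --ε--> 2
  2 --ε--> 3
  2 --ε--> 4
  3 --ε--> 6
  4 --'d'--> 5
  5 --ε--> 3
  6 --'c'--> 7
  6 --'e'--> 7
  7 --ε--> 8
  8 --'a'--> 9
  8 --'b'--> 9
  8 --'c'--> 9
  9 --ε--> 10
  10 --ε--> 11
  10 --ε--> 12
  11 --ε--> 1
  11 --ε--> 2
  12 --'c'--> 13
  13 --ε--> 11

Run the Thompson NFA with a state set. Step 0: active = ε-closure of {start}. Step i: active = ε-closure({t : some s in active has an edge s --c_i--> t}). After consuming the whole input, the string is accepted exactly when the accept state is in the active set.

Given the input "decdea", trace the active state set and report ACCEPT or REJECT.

Answer: ACCEPT

Derivation:
start: ε-closure({0}) = {0,1,2,3,4,6}
'd' @ 1: {3,5,6}
'e' @ 2: {7,8}
'c' @ 3: {1,2,3,4,6,9,10,11,12}  (accept∈set)
'd' @ 4: {3,5,6}
'e' @ 5: {7,8}
'a' @ 6: {1,2,3,4,6,9,10,11,12}  (accept∈set)
end set {1,2,3,4,6,9,10,11,12} — state 1 in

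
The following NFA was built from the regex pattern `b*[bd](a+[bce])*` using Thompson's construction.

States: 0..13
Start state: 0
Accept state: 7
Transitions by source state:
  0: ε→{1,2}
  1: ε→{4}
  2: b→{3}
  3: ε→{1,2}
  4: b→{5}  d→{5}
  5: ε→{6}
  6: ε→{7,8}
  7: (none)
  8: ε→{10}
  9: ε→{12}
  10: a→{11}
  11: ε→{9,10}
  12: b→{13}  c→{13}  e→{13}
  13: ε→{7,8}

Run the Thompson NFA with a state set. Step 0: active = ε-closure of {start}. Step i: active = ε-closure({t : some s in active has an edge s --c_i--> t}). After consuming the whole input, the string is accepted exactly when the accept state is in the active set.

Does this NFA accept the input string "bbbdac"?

S₀ = ε-closure({0}) = {0,1,2,4}
'b' @ 1: {1,2,3,4,5,6,7,8,10}  [accepting]
'b' @ 2: {1,2,3,4,5,6,7,8,10}  [accepting]
'b' @ 3: {1,2,3,4,5,6,7,8,10}  [accepting]
'd' @ 4: {5,6,7,8,10}  [accepting]
'a' @ 5: {9,10,11,12}
'c' @ 6: {7,8,10,13}  [accepting]
end set {7,8,10,13} — state 7 in

Answer: ACCEPT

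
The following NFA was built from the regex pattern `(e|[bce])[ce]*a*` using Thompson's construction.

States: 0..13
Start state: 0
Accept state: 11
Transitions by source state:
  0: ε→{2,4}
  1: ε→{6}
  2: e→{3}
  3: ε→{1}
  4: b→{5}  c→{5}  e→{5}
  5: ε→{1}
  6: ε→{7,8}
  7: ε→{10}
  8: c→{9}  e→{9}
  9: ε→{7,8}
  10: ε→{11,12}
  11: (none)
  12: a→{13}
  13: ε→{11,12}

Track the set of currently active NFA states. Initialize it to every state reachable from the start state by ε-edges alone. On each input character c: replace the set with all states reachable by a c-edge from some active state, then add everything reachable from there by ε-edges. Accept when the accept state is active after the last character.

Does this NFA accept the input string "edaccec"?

initial (ε-close {0}): {0,2,4}
'e' @ 1: {1,3,5,6,7,8,10,11,12}  [accepting]
'd' @ 2: {}  — dead — no transitions
rest 'accec' ignored (set empty)
final: {}; accept 11 not in set

Answer: REJECT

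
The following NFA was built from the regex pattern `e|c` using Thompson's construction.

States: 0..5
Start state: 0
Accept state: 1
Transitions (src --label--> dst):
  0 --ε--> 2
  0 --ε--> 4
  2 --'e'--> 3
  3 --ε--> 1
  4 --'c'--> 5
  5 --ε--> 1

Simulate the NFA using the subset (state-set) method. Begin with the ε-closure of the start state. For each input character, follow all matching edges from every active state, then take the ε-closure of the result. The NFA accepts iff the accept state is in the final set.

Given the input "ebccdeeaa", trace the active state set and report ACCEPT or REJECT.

Answer: REJECT

Trace:
start: ε-closure({0}) = {0,2,4}
'e' @ 1: {1,3}  (accept∈set)
'b' @ 2: {}  — dead — no transitions
rest 'ccdeeaa' ignored (set empty)
after full input: {}  (accept=1 not in)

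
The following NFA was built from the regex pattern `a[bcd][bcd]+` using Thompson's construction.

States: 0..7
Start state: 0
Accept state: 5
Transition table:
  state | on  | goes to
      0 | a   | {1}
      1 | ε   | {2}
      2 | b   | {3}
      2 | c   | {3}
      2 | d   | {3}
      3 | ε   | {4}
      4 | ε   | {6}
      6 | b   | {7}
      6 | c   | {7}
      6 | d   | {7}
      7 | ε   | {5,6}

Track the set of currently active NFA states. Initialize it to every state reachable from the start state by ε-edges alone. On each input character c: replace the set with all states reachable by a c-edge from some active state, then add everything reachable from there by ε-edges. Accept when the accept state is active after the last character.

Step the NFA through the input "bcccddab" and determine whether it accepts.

Answer: REJECT

Steps:
start: ε-closure({0}) = {0}
'b' @ 1: {}  — dead — no transitions
rest 'cccddab' ignored (set empty)
after full input: {}  (accept=5 not in)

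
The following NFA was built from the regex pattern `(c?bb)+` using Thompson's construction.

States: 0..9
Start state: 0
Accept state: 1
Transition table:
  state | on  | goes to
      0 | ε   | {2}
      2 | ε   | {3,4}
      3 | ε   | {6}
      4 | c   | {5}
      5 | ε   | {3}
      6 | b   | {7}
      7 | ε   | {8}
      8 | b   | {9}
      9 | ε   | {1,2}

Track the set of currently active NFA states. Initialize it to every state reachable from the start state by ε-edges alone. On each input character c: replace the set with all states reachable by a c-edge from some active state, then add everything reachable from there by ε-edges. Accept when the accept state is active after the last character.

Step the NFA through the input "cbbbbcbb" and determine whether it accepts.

start: ε-closure({0}) = {0,2,3,4,6}
'c' @ 1: {3,5,6}
'b' @ 2: {7,8}
'b' @ 3: {1,2,3,4,6,9}  (accept∈set)
'b' @ 4: {7,8}
'b' @ 5: {1,2,3,4,6,9}  (accept∈set)
'c' @ 6: {3,5,6}
'b' @ 7: {7,8}
'b' @ 8: {1,2,3,4,6,9}  (accept∈set)
final: {1,2,3,4,6,9}; accept 1 in set

Answer: ACCEPT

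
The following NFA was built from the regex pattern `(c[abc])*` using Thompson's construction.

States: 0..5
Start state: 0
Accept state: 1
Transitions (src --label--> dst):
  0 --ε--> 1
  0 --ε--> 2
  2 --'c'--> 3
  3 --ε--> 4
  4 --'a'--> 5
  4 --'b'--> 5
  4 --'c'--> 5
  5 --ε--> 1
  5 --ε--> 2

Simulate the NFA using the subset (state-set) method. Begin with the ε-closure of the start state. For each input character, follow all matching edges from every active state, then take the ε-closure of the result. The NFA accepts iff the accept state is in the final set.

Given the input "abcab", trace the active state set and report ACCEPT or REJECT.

Answer: REJECT

Trace:
start: ε-closure({0}) = {0,1,2}
'a' @ 1: {}  — state set empty
rest 'bcab' ignored (set empty)
final: {}; accept 1 not in set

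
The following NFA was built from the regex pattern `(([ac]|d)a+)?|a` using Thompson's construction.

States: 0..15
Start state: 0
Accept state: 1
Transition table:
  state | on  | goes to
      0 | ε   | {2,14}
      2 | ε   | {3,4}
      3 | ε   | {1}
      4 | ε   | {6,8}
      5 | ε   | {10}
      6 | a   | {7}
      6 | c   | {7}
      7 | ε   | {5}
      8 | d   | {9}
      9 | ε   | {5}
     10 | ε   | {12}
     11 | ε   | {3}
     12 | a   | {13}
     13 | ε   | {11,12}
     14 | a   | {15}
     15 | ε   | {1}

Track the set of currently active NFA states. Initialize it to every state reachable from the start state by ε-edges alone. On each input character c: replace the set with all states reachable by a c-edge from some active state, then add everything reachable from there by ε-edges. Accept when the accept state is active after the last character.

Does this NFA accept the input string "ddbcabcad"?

Answer: REJECT

Trace:
S₀ = ε-closure({0}) = {0,1,2,3,4,6,8,14}
'd' @ 1: {5,9,10,12}
'd' @ 2: {}  — dead — no transitions
rest 'bcabcad' ignored (set empty)
end set {} — state 1 not in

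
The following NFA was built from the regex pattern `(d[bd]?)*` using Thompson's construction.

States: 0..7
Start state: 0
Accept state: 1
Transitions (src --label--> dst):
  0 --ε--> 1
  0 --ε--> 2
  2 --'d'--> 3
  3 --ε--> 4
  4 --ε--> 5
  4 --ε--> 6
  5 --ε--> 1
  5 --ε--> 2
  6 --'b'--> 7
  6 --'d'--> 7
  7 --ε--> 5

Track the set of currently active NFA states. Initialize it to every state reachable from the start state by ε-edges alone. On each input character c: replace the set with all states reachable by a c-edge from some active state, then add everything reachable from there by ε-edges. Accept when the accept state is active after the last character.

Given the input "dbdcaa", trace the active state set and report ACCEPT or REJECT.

S₀ = ε-closure({0}) = {0,1,2}
'd' @ 1: {1,2,3,4,5,6}  [accepting]
'b' @ 2: {1,2,5,7}  [accepting]
'd' @ 3: {1,2,3,4,5,6}  [accepting]
'c' @ 4: {}  — state set empty
rest 'aa' ignored (set empty)
after full input: {}  (accept=1 not in)

Answer: REJECT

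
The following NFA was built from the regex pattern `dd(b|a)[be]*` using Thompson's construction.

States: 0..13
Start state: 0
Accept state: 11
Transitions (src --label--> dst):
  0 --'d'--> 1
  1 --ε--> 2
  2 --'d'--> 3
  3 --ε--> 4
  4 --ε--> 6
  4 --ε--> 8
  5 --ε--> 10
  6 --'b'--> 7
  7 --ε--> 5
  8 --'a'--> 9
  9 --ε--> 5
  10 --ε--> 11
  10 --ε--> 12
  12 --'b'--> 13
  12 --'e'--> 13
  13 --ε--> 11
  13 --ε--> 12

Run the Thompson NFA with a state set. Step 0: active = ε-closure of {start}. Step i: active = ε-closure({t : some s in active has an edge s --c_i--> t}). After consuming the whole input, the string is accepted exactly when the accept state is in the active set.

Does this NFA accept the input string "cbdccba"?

Answer: REJECT

Derivation:
initial (ε-close {0}): {0}
'c' @ 1: {}  — dead — no transitions
rest 'bdccba' ignored (set empty)
end set {} — state 11 not in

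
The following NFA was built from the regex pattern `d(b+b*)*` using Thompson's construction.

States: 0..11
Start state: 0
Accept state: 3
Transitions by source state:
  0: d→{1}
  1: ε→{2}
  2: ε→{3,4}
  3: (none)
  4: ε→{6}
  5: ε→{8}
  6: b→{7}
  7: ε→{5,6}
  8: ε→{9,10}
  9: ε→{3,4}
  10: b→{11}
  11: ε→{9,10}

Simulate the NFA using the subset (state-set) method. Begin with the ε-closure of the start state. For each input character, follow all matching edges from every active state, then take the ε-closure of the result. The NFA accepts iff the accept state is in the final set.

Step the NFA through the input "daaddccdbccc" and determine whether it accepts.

Answer: REJECT

Steps:
start: ε-closure({0}) = {0}
'd' @ 1: {1,2,3,4,6}  ✓accept
'a' @ 2: {}  — dead — no transitions
rest 'addccdbccc' ignored (set empty)
after full input: {}  (accept=3 not in)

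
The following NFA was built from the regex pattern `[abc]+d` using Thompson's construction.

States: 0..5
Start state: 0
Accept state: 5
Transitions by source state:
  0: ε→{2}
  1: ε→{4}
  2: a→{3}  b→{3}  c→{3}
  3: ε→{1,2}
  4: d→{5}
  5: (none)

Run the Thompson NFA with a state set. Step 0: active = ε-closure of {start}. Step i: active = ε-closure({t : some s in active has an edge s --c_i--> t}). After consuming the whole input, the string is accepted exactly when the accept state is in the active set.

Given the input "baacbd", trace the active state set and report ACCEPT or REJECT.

Answer: ACCEPT

Trace:
start: ε-closure({0}) = {0,2}
'b' @ 1: {1,2,3,4}
'a' @ 2: {1,2,3,4}
'a' @ 3: {1,2,3,4}
'c' @ 4: {1,2,3,4}
'b' @ 5: {1,2,3,4}
'd' @ 6: {5}  ✓accept
after full input: {5}  (accept=5 in)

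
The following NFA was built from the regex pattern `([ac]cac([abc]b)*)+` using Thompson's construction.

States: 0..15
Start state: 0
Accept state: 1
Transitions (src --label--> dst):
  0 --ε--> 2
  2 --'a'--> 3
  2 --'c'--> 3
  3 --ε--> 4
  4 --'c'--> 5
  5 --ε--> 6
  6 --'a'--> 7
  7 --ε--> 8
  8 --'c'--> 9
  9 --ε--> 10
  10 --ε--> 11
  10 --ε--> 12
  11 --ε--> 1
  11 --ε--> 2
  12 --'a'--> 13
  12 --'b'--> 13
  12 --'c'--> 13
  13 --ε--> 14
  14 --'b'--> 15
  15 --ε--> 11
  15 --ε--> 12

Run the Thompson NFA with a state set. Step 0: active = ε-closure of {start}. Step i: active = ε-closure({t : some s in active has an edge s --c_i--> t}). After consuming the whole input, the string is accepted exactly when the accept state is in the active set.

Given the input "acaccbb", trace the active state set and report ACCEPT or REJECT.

Answer: REJECT

Steps:
initial (ε-close {0}): {0,2}
'a' @ 1: {3,4}
'c' @ 2: {5,6}
'a' @ 3: {7,8}
'c' @ 4: {1,2,9,10,11,12}  [accepting]
'c' @ 5: {3,4,13,14}
'b' @ 6: {1,2,11,12,15}  [accepting]
'b' @ 7: {13,14}
end set {13,14} — state 1 not in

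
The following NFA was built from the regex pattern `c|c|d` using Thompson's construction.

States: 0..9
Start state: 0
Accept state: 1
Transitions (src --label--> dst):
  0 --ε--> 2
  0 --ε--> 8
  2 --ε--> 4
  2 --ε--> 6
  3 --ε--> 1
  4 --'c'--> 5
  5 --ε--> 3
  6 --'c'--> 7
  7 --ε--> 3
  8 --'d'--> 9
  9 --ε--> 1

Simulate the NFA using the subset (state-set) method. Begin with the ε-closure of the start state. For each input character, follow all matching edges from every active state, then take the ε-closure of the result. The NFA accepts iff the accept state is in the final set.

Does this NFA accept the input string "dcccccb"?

initial (ε-close {0}): {0,2,4,6,8}
'd' @ 1: {1,9}  (accept∈set)
'c' @ 2: {}  — no active states
rest 'ccccb' ignored (set empty)
final: {}; accept 1 not in set

Answer: REJECT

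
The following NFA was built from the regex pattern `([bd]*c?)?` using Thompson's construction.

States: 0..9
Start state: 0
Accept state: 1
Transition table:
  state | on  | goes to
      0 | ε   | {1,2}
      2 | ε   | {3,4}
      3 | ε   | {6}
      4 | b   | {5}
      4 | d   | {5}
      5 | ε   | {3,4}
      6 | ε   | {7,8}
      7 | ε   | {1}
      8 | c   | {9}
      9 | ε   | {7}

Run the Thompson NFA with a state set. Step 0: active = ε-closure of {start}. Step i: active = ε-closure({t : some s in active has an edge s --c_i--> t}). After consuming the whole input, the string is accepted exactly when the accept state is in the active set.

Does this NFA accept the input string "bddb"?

start: ε-closure({0}) = {0,1,2,3,4,6,7,8}
'b' @ 1: {1,3,4,5,6,7,8}  ✓accept
'd' @ 2: {1,3,4,5,6,7,8}  ✓accept
'd' @ 3: {1,3,4,5,6,7,8}  ✓accept
'b' @ 4: {1,3,4,5,6,7,8}  ✓accept
end set {1,3,4,5,6,7,8} — state 1 in

Answer: ACCEPT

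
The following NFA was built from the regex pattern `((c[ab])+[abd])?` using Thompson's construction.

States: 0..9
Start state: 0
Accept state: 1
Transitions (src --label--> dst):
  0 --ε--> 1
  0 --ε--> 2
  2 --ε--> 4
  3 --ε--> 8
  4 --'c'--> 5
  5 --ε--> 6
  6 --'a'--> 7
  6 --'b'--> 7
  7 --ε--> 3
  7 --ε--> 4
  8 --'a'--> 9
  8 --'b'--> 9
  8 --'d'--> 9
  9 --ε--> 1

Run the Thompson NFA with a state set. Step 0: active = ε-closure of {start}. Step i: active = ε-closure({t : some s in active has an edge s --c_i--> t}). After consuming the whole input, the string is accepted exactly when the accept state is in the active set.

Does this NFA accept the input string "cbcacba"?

Answer: ACCEPT

Derivation:
initial (ε-close {0}): {0,1,2,4}
'c' @ 1: {5,6}
'b' @ 2: {3,4,7,8}
'c' @ 3: {5,6}
'a' @ 4: {3,4,7,8}
'c' @ 5: {5,6}
'b' @ 6: {3,4,7,8}
'a' @ 7: {1,9}  [accepting]
end set {1,9} — state 1 in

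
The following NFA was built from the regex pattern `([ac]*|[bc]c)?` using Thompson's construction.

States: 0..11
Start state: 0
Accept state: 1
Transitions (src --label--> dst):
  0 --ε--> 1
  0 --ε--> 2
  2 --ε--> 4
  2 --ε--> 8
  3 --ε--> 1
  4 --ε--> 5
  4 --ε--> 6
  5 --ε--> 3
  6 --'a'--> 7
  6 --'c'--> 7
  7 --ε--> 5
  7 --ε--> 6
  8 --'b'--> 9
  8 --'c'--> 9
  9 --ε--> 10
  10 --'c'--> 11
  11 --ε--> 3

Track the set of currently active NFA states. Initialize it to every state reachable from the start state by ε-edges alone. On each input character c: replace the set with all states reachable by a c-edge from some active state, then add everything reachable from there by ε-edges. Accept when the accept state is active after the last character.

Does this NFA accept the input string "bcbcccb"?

S₀ = ε-closure({0}) = {0,1,2,3,4,5,6,8}
'b' @ 1: {9,10}
'c' @ 2: {1,3,11}  (accept∈set)
'b' @ 3: {}  — no active states
rest 'cccb' ignored (set empty)
end set {} — state 1 not in

Answer: REJECT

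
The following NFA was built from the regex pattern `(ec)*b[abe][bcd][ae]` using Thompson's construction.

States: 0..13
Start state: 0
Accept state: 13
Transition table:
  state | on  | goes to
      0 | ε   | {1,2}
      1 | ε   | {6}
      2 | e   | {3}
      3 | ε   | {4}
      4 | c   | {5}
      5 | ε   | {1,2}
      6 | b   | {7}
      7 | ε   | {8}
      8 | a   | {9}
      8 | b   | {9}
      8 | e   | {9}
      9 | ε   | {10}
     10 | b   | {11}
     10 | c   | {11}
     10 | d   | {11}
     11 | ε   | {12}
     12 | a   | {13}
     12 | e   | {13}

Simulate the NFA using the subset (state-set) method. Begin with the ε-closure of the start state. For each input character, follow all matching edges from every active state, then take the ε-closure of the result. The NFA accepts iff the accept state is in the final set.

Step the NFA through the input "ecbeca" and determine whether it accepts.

Answer: ACCEPT

Trace:
initial (ε-close {0}): {0,1,2,6}
'e' @ 1: {3,4}
'c' @ 2: {1,2,5,6}
'b' @ 3: {7,8}
'e' @ 4: {9,10}
'c' @ 5: {11,12}
'a' @ 6: {13}  ✓accept
end set {13} — state 13 in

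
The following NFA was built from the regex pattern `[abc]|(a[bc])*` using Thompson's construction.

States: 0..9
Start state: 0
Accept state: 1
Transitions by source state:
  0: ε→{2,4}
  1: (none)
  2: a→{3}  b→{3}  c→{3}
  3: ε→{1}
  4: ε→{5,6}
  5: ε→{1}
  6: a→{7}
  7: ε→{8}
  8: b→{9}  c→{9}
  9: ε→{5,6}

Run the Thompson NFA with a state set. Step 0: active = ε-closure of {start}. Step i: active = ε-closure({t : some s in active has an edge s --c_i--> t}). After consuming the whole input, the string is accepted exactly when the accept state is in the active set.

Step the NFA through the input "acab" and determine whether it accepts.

start: ε-closure({0}) = {0,1,2,4,5,6}
'a' @ 1: {1,3,7,8}  ✓accept
'c' @ 2: {1,5,6,9}  ✓accept
'a' @ 3: {7,8}
'b' @ 4: {1,5,6,9}  ✓accept
after full input: {1,5,6,9}  (accept=1 in)

Answer: ACCEPT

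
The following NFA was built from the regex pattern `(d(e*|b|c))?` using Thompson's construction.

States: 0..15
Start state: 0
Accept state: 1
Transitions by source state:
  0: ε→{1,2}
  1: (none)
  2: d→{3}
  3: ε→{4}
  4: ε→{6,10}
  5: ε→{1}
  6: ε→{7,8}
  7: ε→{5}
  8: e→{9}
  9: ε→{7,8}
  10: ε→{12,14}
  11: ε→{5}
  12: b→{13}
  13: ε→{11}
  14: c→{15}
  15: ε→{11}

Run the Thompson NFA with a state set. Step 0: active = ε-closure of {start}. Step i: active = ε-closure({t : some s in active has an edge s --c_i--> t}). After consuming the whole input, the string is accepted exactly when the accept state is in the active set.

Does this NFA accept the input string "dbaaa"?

Answer: REJECT

Steps:
S₀ = ε-closure({0}) = {0,1,2}
'd' @ 1: {1,3,4,5,6,7,8,10,12,14}  ✓accept
'b' @ 2: {1,5,11,13}  ✓accept
'a' @ 3: {}  — state set empty
rest 'aa' ignored (set empty)
end set {} — state 1 not in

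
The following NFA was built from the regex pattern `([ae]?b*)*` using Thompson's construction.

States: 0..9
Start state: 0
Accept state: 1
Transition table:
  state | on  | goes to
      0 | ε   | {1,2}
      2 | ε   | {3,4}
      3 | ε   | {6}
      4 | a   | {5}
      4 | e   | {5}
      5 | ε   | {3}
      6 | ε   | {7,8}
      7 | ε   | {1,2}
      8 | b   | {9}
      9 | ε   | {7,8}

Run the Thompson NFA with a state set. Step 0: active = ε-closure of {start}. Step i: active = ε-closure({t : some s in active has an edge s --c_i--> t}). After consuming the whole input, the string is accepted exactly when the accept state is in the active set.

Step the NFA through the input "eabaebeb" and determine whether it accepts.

initial (ε-close {0}): {0,1,2,3,4,6,7,8}
'e' @ 1: {1,2,3,4,5,6,7,8}  ✓accept
'a' @ 2: {1,2,3,4,5,6,7,8}  ✓accept
'b' @ 3: {1,2,3,4,6,7,8,9}  ✓accept
'a' @ 4: {1,2,3,4,5,6,7,8}  ✓accept
'e' @ 5: {1,2,3,4,5,6,7,8}  ✓accept
'b' @ 6: {1,2,3,4,6,7,8,9}  ✓accept
'e' @ 7: {1,2,3,4,5,6,7,8}  ✓accept
'b' @ 8: {1,2,3,4,6,7,8,9}  ✓accept
after full input: {1,2,3,4,6,7,8,9}  (accept=1 in)

Answer: ACCEPT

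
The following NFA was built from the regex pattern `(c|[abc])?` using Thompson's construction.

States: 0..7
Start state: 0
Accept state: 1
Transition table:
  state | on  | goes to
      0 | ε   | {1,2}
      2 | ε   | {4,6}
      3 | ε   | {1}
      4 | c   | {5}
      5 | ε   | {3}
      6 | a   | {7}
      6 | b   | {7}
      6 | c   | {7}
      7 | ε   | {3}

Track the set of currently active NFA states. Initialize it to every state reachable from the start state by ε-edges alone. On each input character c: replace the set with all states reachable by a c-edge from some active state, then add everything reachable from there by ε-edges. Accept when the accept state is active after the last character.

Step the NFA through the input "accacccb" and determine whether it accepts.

Answer: REJECT

Trace:
start: ε-closure({0}) = {0,1,2,4,6}
'a' @ 1: {1,3,7}  (accept∈set)
'c' @ 2: {}  — dead — no transitions
rest 'cacccb' ignored (set empty)
end set {} — state 1 not in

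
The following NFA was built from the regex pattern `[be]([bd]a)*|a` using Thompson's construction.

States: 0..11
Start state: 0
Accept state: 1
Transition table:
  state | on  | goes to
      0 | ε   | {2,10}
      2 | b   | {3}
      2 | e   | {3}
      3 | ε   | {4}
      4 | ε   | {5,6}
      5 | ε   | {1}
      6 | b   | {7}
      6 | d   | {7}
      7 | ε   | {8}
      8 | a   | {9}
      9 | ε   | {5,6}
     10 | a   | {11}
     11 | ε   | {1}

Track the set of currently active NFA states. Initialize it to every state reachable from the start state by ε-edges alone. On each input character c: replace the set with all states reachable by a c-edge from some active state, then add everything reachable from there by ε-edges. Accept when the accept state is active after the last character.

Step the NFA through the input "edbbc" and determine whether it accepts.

S₀ = ε-closure({0}) = {0,2,10}
'e' @ 1: {1,3,4,5,6}  (accept∈set)
'd' @ 2: {7,8}
'b' @ 3: {}  — dead — no transitions
rest 'bc' ignored (set empty)
end set {} — state 1 not in

Answer: REJECT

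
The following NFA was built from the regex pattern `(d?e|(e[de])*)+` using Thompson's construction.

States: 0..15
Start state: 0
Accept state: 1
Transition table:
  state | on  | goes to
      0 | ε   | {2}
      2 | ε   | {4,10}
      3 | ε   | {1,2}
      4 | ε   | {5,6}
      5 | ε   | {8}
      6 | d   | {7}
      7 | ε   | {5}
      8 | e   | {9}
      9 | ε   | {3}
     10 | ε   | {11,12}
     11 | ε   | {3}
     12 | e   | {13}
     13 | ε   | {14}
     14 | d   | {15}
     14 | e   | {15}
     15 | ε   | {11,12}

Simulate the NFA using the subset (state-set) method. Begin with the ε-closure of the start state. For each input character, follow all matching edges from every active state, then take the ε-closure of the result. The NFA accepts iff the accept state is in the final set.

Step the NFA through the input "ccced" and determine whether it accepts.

Answer: REJECT

Trace:
initial (ε-close {0}): {0,1,2,3,4,5,6,8,10,11,12}
'c' @ 1: {}  — state set empty
rest 'cced' ignored (set empty)
final: {}; accept 1 not in set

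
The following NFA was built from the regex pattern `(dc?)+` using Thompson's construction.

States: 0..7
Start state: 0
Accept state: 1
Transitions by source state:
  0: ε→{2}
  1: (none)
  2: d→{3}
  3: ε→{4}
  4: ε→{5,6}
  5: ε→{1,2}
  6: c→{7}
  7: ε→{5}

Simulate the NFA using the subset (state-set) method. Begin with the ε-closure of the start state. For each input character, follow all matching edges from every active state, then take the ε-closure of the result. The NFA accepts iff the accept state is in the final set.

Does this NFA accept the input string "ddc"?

initial (ε-close {0}): {0,2}
'd' @ 1: {1,2,3,4,5,6}  [accepting]
'd' @ 2: {1,2,3,4,5,6}  [accepting]
'c' @ 3: {1,2,5,7}  [accepting]
after full input: {1,2,5,7}  (accept=1 in)

Answer: ACCEPT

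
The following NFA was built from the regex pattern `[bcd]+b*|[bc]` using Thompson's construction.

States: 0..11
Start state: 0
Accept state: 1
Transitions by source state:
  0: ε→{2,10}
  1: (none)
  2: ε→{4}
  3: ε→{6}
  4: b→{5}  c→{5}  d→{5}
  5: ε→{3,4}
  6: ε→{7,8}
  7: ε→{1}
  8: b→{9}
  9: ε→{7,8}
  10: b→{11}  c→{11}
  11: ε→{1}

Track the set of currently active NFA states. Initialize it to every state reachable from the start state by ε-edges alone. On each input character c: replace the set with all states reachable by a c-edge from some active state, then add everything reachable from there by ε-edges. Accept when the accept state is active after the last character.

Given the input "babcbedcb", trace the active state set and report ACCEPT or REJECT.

Answer: REJECT

Trace:
start: ε-closure({0}) = {0,2,4,10}
'b' @ 1: {1,3,4,5,6,7,8,11}  (accept∈set)
'a' @ 2: {}  — dead — no transitions
rest 'bcbedcb' ignored (set empty)
after full input: {}  (accept=1 not in)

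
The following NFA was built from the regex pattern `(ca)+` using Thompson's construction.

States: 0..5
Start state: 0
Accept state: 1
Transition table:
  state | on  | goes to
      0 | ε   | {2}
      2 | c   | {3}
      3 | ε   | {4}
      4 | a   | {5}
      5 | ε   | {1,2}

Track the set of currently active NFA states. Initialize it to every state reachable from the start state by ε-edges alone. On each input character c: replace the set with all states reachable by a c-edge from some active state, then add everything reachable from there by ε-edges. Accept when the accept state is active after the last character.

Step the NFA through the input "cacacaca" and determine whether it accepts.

S₀ = ε-closure({0}) = {0,2}
'c' @ 1: {3,4}
'a' @ 2: {1,2,5}  [accepting]
'c' @ 3: {3,4}
'a' @ 4: {1,2,5}  [accepting]
'c' @ 5: {3,4}
'a' @ 6: {1,2,5}  [accepting]
'c' @ 7: {3,4}
'a' @ 8: {1,2,5}  [accepting]
after full input: {1,2,5}  (accept=1 in)

Answer: ACCEPT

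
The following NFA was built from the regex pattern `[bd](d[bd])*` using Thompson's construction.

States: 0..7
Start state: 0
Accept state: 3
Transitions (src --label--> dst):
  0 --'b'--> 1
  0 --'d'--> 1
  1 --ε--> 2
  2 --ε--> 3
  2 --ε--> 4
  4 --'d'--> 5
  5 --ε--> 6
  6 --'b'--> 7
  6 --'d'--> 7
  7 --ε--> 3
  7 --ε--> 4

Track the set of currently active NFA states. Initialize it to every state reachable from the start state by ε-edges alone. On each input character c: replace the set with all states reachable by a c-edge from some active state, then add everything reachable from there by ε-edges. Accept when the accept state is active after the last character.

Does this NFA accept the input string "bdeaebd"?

Answer: REJECT

Steps:
S₀ = ε-closure({0}) = {0}
'b' @ 1: {1,2,3,4}  (accept∈set)
'd' @ 2: {5,6}
'e' @ 3: {}  — dead — no transitions
rest 'aebd' ignored (set empty)
after full input: {}  (accept=3 not in)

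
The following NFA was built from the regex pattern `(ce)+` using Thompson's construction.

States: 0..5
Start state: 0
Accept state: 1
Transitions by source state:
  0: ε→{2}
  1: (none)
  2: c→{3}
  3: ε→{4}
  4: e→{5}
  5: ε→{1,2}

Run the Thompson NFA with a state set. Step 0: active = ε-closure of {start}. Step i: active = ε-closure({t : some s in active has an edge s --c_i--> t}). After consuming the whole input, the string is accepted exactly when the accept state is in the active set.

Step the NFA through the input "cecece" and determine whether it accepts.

Answer: ACCEPT

Steps:
initial (ε-close {0}): {0,2}
'c' @ 1: {3,4}
'e' @ 2: {1,2,5}  [accepting]
'c' @ 3: {3,4}
'e' @ 4: {1,2,5}  [accepting]
'c' @ 5: {3,4}
'e' @ 6: {1,2,5}  [accepting]
end set {1,2,5} — state 1 in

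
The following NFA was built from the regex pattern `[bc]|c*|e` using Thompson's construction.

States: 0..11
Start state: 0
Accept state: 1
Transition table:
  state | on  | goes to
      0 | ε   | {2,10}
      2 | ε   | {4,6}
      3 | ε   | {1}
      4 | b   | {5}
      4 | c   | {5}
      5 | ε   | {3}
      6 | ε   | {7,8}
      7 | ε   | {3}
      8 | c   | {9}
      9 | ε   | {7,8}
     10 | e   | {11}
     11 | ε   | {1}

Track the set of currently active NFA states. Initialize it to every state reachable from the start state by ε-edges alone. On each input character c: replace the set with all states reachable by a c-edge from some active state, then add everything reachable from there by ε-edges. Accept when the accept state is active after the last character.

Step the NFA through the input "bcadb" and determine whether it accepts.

Answer: REJECT

Trace:
start: ε-closure({0}) = {0,1,2,3,4,6,7,8,10}
'b' @ 1: {1,3,5}  [accepting]
'c' @ 2: {}  — dead — no transitions
rest 'adb' ignored (set empty)
end set {} — state 1 not in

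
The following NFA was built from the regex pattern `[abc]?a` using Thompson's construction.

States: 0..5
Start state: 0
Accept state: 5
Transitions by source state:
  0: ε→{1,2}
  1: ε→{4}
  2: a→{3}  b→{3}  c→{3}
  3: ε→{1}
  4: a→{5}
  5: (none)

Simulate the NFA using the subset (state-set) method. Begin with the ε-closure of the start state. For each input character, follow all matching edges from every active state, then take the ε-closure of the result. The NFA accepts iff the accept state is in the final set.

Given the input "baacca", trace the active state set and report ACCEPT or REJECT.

initial (ε-close {0}): {0,1,2,4}
'b' @ 1: {1,3,4}
'a' @ 2: {5}  [accepting]
'a' @ 3: {}  — dead — no transitions
rest 'cca' ignored (set empty)
after full input: {}  (accept=5 not in)

Answer: REJECT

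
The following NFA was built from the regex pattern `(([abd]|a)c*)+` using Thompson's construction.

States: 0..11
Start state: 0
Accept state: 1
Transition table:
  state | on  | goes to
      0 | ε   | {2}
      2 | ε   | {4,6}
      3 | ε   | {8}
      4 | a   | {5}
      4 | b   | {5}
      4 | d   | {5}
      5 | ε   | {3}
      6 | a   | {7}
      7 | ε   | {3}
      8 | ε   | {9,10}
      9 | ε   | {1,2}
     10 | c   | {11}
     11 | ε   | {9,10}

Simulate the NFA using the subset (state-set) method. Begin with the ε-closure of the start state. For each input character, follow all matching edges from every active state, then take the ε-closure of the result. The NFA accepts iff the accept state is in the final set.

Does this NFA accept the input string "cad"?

Answer: REJECT

Steps:
start: ε-closure({0}) = {0,2,4,6}
'c' @ 1: {}  — dead — no transitions
rest 'ad' ignored (set empty)
after full input: {}  (accept=1 not in)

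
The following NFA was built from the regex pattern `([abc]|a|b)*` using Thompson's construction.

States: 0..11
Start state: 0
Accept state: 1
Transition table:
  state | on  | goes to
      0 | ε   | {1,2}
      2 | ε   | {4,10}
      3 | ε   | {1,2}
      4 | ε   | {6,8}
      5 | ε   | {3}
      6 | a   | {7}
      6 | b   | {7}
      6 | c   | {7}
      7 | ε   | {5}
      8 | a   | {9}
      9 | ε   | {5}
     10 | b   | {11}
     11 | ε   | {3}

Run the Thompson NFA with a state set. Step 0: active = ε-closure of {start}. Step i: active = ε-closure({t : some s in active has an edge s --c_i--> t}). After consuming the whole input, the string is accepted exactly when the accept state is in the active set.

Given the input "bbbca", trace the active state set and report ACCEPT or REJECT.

S₀ = ε-closure({0}) = {0,1,2,4,6,8,10}
'b' @ 1: {1,2,3,4,5,6,7,8,10,11}  ✓accept
'b' @ 2: {1,2,3,4,5,6,7,8,10,11}  ✓accept
'b' @ 3: {1,2,3,4,5,6,7,8,10,11}  ✓accept
'c' @ 4: {1,2,3,4,5,6,7,8,10}  ✓accept
'a' @ 5: {1,2,3,4,5,6,7,8,9,10}  ✓accept
final: {1,2,3,4,5,6,7,8,9,10}; accept 1 in set

Answer: ACCEPT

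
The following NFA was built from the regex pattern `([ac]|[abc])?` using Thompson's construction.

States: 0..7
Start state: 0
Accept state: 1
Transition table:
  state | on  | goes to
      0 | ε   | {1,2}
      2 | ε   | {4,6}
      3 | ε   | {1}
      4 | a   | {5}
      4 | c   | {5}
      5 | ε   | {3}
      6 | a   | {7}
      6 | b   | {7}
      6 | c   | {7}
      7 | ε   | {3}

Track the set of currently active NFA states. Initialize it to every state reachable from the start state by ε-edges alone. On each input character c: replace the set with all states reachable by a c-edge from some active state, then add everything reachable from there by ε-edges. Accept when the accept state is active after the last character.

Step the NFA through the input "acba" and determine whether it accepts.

S₀ = ε-closure({0}) = {0,1,2,4,6}
'a' @ 1: {1,3,5,7}  ✓accept
'c' @ 2: {}  — state set empty
rest 'ba' ignored (set empty)
after full input: {}  (accept=1 not in)

Answer: REJECT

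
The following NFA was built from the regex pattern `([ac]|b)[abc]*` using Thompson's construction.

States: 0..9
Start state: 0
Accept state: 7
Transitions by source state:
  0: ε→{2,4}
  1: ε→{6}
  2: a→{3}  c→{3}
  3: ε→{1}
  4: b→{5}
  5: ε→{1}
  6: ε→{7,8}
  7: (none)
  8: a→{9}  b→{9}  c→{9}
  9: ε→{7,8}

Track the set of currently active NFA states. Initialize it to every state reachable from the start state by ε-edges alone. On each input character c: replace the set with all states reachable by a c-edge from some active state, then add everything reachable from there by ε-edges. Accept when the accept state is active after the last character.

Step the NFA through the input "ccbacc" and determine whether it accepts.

Answer: ACCEPT

Steps:
start: ε-closure({0}) = {0,2,4}
'c' @ 1: {1,3,6,7,8}  [accepting]
'c' @ 2: {7,8,9}  [accepting]
'b' @ 3: {7,8,9}  [accepting]
'a' @ 4: {7,8,9}  [accepting]
'c' @ 5: {7,8,9}  [accepting]
'c' @ 6: {7,8,9}  [accepting]
after full input: {7,8,9}  (accept=7 in)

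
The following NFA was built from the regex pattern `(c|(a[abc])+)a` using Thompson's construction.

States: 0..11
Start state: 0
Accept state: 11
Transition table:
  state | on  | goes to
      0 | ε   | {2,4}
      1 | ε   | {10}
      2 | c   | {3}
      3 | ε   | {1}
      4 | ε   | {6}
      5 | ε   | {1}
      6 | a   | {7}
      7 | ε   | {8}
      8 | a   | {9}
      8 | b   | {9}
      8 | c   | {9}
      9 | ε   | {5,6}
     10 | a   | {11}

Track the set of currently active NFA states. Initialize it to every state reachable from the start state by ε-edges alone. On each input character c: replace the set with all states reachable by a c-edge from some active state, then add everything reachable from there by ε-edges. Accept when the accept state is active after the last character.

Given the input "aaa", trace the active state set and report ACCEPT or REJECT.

S₀ = ε-closure({0}) = {0,2,4,6}
'a' @ 1: {7,8}
'a' @ 2: {1,5,6,9,10}
'a' @ 3: {7,8,11}  ✓accept
final: {7,8,11}; accept 11 in set

Answer: ACCEPT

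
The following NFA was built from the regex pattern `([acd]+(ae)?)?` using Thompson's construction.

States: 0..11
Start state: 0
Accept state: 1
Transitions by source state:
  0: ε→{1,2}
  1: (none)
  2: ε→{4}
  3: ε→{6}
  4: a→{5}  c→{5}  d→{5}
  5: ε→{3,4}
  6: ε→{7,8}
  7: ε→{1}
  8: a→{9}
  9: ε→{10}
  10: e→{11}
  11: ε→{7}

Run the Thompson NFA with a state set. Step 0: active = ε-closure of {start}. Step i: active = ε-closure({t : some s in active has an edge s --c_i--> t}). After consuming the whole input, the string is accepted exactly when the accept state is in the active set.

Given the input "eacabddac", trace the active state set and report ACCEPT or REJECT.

Answer: REJECT

Trace:
start: ε-closure({0}) = {0,1,2,4}
'e' @ 1: {}  — no active states
rest 'acabddac' ignored (set empty)
after full input: {}  (accept=1 not in)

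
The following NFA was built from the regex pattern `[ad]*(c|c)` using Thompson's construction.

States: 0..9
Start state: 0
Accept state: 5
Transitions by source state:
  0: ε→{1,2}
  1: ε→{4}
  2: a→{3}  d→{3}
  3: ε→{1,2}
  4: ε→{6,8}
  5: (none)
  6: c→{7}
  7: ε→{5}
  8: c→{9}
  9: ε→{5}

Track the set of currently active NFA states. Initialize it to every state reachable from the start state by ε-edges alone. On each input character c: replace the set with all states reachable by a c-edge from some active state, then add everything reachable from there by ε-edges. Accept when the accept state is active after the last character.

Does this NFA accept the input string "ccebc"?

start: ε-closure({0}) = {0,1,2,4,6,8}
'c' @ 1: {5,7,9}  ✓accept
'c' @ 2: {}  — state set empty
rest 'ebc' ignored (set empty)
after full input: {}  (accept=5 not in)

Answer: REJECT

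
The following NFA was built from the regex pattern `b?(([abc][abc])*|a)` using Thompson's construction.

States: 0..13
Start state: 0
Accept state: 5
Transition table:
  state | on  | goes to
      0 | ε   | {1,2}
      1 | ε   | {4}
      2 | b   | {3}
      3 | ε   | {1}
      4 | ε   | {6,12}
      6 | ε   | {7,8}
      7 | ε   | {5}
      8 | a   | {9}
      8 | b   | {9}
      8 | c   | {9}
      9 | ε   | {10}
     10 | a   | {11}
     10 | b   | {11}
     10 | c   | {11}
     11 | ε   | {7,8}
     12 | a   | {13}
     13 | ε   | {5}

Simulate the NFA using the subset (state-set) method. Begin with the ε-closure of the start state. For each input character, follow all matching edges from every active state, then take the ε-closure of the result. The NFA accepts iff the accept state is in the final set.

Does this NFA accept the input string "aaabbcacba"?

Answer: ACCEPT

Derivation:
initial (ε-close {0}): {0,1,2,4,5,6,7,8,12}
'a' @ 1: {5,9,10,13}  [accepting]
'a' @ 2: {5,7,8,11}  [accepting]
'a' @ 3: {9,10}
'b' @ 4: {5,7,8,11}  [accepting]
'b' @ 5: {9,10}
'c' @ 6: {5,7,8,11}  [accepting]
'a' @ 7: {9,10}
'c' @ 8: {5,7,8,11}  [accepting]
'b' @ 9: {9,10}
'a' @ 10: {5,7,8,11}  [accepting]
after full input: {5,7,8,11}  (accept=5 in)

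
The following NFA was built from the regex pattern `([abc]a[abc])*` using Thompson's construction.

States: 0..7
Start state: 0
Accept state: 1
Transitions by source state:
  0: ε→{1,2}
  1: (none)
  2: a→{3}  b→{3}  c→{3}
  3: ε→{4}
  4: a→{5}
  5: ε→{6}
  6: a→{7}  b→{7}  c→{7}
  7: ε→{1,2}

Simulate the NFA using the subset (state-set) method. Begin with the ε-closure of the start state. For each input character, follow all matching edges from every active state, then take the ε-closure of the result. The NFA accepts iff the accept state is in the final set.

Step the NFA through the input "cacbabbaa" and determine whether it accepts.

Answer: ACCEPT

Trace:
initial (ε-close {0}): {0,1,2}
'c' @ 1: {3,4}
'a' @ 2: {5,6}
'c' @ 3: {1,2,7}  ✓accept
'b' @ 4: {3,4}
'a' @ 5: {5,6}
'b' @ 6: {1,2,7}  ✓accept
'b' @ 7: {3,4}
'a' @ 8: {5,6}
'a' @ 9: {1,2,7}  ✓accept
final: {1,2,7}; accept 1 in set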